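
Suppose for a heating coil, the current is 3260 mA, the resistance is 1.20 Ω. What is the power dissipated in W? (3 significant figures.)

12.8 W

Directly: P = I²R.
I = 3260 mA = 3.260 A; R = 1.20 Ω.
P = 12.75 W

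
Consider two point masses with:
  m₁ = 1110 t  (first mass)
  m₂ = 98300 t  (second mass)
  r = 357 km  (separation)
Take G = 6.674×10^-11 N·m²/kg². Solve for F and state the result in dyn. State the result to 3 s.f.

0.00571 dyn

F is given directly by: F = Gm₁m₂/r².
m₁ = 1110 t = 1.110×10^6 kg; m₂ = 98300 t = 9.830×10^7 kg; r = 357 km = 3.570×10^5 m; G = 6.674×10^-11 N·m²/kg².
F = 5.714×10^-8 N
5.714×10^-8 N × (1 dyn / 1.000×10^-5 N) = 0.005714 dyn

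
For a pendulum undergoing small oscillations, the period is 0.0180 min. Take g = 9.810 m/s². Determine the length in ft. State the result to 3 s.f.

Solving T = 2π√(L/g) for L: L = g·(T/2π)².
T = 0.0180 min = 1.080 s; g = 9.810 m/s².
L = 0.2898 m
0.2898 m × (1 ft / 0.3048 m) = 0.9509 ft

0.951 ft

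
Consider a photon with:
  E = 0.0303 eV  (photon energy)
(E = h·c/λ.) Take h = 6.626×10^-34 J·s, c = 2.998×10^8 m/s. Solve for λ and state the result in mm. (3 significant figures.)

Rearranging: λ = hc/E.
E = 0.0303 eV = 4.855×10^-21 J; h = 6.626×10^-34 J·s; c = 2.998×10^8 m/s.
λ = 4.092×10^-5 m
4.092×10^-5 m × (1 mm / 0.001000 m) = 0.04092 mm

0.0409 mm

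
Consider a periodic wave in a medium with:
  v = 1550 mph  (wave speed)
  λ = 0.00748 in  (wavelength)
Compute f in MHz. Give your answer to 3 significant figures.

Solving v = f·λ for f: f = v/λ.
v = 1550 mph = 692.9 m/s; λ = 0.00748 in = 1.900×10^-4 m.
f = 3.647×10^6 Hz
3.647×10^6 Hz × (1 MHz / 1.000×10^6 Hz) = 3.647 MHz

3.65 MHz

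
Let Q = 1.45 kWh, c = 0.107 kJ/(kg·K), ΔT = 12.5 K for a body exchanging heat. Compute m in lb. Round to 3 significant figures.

8600 lb

Rearranging Q = m·c·ΔT for m: m = Q/(c·ΔT).
Q = 1.45 kWh = 5.220×10^6 J; c = 0.107 kJ/(kg·K) = 107.0 J/(kg·K); ΔT = 12.5 K.
m = 3903 kg
3903 kg × (1 lb / 0.4536 kg) = 8604 lb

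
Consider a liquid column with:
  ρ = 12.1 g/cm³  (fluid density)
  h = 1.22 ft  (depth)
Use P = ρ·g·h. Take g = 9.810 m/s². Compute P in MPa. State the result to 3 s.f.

P is given directly by: P = ρgh.
ρ = 12.1 g/cm³ = 12100 kg/m³; h = 1.22 ft = 0.3719 m; g = 9.810 m/s².
P = 44140 Pa
44140 Pa × (1 MPa / 1.000×10^6 Pa) = 0.04414 MPa

0.0441 MPa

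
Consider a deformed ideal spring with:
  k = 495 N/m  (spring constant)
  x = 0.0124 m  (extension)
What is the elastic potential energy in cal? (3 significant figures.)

0.00910 cal

Directly: U = ½kx².
k = 495 N/m; x = 0.0124 m.
U = 0.03806 J  (the unit combination reduces to kg·m²/s² = J)
0.03806 J × (1 cal / 4.184 J) = 0.009096 cal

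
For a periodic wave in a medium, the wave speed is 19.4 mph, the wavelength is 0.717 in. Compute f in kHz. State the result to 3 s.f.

0.476 kHz

Rearranging: f = v/λ.
v = 19.4 mph = 8.673 m/s; λ = 0.717 in = 0.01821 m.
f = 476.2 Hz
476.2 Hz × (1 kHz / 1000 Hz) = 0.4762 kHz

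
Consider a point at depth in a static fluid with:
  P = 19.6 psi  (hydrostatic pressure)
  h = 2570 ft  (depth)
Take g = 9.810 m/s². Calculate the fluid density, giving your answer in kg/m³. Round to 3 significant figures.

Rearranging P = ρ·g·h for ρ: ρ = P/(g·h).
P = 19.6 psi = 1.351×10^5 Pa; h = 2570 ft = 783.3 m; g = 9.810 m/s².
ρ = 17.59 kg/m³

17.6 kg/m³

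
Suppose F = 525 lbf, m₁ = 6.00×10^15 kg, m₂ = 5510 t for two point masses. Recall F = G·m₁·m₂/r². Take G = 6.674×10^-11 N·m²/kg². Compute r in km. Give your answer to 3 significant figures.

30.7 km

From Newton's law of gravitation: r = √(G·m₁m₂/F).
F = 525 lbf = 2335 N; m₁ = 6.00×10^15 kg; m₂ = 5510 t = 5.510×10^6 kg; G = 6.674×10^-11 N·m²/kg².
r = 30738 m
30738 m × (1 km / 1000 m) = 30.74 km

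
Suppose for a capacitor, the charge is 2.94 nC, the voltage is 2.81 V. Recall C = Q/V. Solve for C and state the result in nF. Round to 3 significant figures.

1.05 nF

C is given directly by: C = Q/V.
Q = 2.94 nC = 2.940×10^-9 C; V = 2.81 V.
C = 1.046×10^-9 F
1.046×10^-9 F × (1 nF / 1.000×10^-9 F) = 1.046 nF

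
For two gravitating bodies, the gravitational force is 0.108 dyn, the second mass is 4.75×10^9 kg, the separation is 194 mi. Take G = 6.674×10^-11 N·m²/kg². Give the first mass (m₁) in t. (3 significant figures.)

From Newton's law of gravitation: m₁ = F·r²/(G·m₂).
F = 0.108 dyn = 1.080×10^-6 N; m₂ = 4.75×10^9 kg; r = 194 mi = 3.122×10^5 m; G = 6.674×10^-11 N·m²/kg².
m₁ = 3.321×10^5 kg
3.321×10^5 kg × (1 t / 1000 kg) = 332.1 t

332 t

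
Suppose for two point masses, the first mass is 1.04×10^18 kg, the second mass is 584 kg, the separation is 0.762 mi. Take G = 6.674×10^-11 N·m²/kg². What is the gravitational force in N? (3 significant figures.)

From Newton's law of gravitation: F = Gm₁m₂/r².
m₁ = 1.04×10^18 kg; m₂ = 584 kg; r = 0.762 mi = 1226 m; G = 6.674×10^-11 N·m²/kg².
F = 26954 N  (the unit combination reduces to kg·m/s² = N)

27000 N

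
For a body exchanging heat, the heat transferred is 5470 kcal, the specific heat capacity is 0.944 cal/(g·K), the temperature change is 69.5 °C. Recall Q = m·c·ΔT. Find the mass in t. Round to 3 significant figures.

0.0834 t

Solving Q = m·c·ΔT for m: m = Q/(c·ΔT).
Q = 5470 kcal = 2.289×10^7 J; c = 0.944 cal/(g·K) = 3950 J/(kg·K); ΔT = 69.5 °C = 69.50 K.
m = 83.37 kg
83.37 kg × (1 t / 1000 kg) = 0.08337 t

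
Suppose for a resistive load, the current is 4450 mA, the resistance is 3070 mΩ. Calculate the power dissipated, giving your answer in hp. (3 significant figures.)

P is given directly by: P = I²R.
I = 4450 mA = 4.450 A; R = 3070 mΩ = 3.070 Ω.
P = 60.79 W
60.79 W × (1 hp / 745.7 W) = 0.08153 hp

0.0815 hp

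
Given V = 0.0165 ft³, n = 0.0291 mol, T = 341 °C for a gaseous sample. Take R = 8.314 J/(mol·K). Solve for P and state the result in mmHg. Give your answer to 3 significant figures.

From the ideal-gas law: P = nRT/V.
V = 0.0165 ft³ = 4.672×10^-4 m³; n = 0.0291 mol; T = 341 °C = 614.1 K; R = 8.314 J/(mol·K).
P = 3.180×10^5 Pa  (the unit combination reduces to kg/(m·s²) = Pa)
3.180×10^5 Pa × (1 mmHg / 133.3 Pa) = 2385 mmHg

2390 mmHg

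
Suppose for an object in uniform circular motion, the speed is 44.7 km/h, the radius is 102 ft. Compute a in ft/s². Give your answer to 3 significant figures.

16.3 ft/s²

a is given directly by: a = v²/r.
v = 44.7 km/h = 12.42 m/s; r = 102 ft = 31.09 m.
a = 4.959 m/s²
4.959 m/s² × (1 ft/s² / 0.3048 m/s²) = 16.27 ft/s²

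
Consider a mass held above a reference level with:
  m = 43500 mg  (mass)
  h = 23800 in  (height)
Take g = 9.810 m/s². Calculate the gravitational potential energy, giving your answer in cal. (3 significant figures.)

61.7 cal

Directly: PE = mgh.
m = 43500 mg = 0.04350 kg; h = 23800 in = 604.5 m; g = 9.810 m/s².
PE = 258.0 J
258.0 J × (1 cal / 4.184 J) = 61.66 cal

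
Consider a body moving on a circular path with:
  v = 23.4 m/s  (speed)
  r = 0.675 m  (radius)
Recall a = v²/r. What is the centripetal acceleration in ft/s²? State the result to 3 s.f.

Directly: a = v²/r.
v = 23.4 m/s; r = 0.675 m.
a = 811.2 m/s²
811.2 m/s² × (1 ft/s² / 0.3048 m/s²) = 2661 ft/s²

2660 ft/s²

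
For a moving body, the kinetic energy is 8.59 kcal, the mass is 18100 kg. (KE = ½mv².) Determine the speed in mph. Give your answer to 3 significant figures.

4.46 mph

Rearranging: v = √(2·KE/m).
KE = 8.59 kcal = 35941 J; m = 18100 kg.
v = 1.993 m/s
1.993 m/s × (1 mph / 0.4470 m/s) = 4.458 mph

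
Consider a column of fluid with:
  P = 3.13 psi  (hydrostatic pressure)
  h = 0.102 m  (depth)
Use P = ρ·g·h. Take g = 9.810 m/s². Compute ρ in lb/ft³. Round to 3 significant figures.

1350 lb/ft³

Rearranging P = ρ·g·h for ρ: ρ = P/(g·h).
P = 3.13 psi = 21581 Pa; h = 0.102 m; g = 9.810 m/s².
ρ = 21567 kg/m³
21567 kg/m³ × (1 lb/ft³ / 16.02 kg/m³) = 1346 lb/ft³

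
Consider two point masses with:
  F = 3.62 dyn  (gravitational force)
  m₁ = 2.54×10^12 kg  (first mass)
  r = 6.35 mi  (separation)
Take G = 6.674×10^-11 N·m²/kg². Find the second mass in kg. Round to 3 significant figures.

From Newton's law of gravitation: m₂ = F·r²/(G·m₁).
F = 3.62 dyn = 3.620×10^-5 N; m₁ = 2.54×10^12 kg; r = 6.35 mi = 10219 m; G = 6.674×10^-11 N·m²/kg².
m₂ = 22.30 kg

22.3 kg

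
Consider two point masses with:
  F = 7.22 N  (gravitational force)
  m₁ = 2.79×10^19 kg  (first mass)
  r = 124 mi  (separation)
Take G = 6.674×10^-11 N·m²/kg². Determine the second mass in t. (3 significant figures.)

From Newton's law of gravitation: m₂ = F·r²/(G·m₁).
F = 7.22 N; m₁ = 2.79×10^19 kg; r = 124 mi = 1.996×10^5 m; G = 6.674×10^-11 N·m²/kg².
m₂ = 154.4 kg
154.4 kg × (1 t / 1000 kg) = 0.1544 t

0.154 t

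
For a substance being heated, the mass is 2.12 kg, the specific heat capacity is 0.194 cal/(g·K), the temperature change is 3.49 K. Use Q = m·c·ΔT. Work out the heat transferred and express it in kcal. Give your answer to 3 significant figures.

1.44 kcal

Q is given directly by: Q = mcΔT.
m = 2.12 kg; c = 0.194 cal/(g·K) = 811.7 J/(kg·K); ΔT = 3.49 K.
Q = 6006 J
6006 J × (1 kcal / 4184 J) = 1.435 kcal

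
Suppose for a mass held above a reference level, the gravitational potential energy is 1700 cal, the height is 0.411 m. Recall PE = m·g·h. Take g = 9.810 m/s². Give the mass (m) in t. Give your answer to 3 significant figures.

1.76 t

Rearranging: m = PE/(g·h).
PE = 1700 cal = 7113 J; h = 0.411 m; g = 9.810 m/s².
m = 1764 kg
1764 kg × (1 t / 1000 kg) = 1.764 t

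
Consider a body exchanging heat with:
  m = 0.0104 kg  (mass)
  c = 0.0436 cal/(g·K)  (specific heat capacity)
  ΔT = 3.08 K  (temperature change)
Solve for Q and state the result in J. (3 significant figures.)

5.84 J

Q is given directly by: Q = mcΔT.
m = 0.0104 kg; c = 0.0436 cal/(g·K) = 182.4 J/(kg·K); ΔT = 3.08 K.
Q = 5.843 J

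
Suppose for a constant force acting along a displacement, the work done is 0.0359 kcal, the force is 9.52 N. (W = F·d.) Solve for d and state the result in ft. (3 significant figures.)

Rearranging W = F·d for d: d = W/F.
W = 0.0359 kcal = 150.2 J; F = 9.52 N.
d = 15.78 m
15.78 m × (1 ft / 0.3048 m) = 51.76 ft

51.8 ft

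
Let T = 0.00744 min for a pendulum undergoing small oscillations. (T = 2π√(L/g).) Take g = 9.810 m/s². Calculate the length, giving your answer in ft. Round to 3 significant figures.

0.162 ft

Solving T = 2π√(L/g) for L: L = g·(T/2π)².
T = 0.00744 min = 0.4464 s; g = 9.810 m/s².
L = 0.04952 m
0.04952 m × (1 ft / 0.3048 m) = 0.1625 ft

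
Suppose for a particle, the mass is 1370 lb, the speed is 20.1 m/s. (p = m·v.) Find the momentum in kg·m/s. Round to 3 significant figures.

Directly: p = mv.
m = 1370 lb = 621.4 kg; v = 20.1 m/s.
p = 12491 kg·m/s  (the unit combination reduces to kg·m/s = kg·m/s)

12500 kg·m/s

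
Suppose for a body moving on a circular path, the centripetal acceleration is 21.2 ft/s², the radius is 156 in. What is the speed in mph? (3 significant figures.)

11.3 mph

Rearranging: v = √(a·r).
a = 21.2 ft/s² = 6.462 m/s²; r = 156 in = 3.962 m.
v = 5.060 m/s
5.060 m/s × (1 mph / 0.4470 m/s) = 11.32 mph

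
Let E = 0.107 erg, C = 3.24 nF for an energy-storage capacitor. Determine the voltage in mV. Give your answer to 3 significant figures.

Rearranging E = ½C·V² for V: V = √(2E/C).
E = 0.107 erg = 1.070×10^-8 J; C = 3.24 nF = 3.240×10^-9 F.
V = 2.570 V  (the unit combination reduces to kg·m²/(A·s³) = V)
2.570 V × (1 mV / 0.001000 V) = 2570 mV

2570 mV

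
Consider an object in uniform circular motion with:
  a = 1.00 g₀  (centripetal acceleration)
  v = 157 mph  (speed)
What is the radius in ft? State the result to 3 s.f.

Rearranging: r = v²/a.
a = 1.00 g₀ = 9.807 m/s²; v = 157 mph = 70.19 m/s.
r = 502.3 m
502.3 m × (1 ft / 0.3048 m) = 1648 ft

1650 ft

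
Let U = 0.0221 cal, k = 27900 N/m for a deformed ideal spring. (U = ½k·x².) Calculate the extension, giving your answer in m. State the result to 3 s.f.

Rearranging: x = √(2U/k).
U = 0.0221 cal = 0.09247 J; k = 27900 N/m.
x = 0.002575 m

0.00257 m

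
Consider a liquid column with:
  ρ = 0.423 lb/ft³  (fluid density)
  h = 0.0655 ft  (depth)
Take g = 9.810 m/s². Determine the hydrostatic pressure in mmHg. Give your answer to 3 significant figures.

Directly: P = ρgh.
ρ = 0.423 lb/ft³ = 6.776 kg/m³; h = 0.0655 ft = 0.01996 m; g = 9.810 m/s².
P = 1.327 Pa
1.327 Pa × (1 mmHg / 133.3 Pa) = 0.009954 mmHg

0.00995 mmHg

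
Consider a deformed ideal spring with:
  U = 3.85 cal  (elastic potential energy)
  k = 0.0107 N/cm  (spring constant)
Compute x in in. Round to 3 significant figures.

216 in

Rearranging: x = √(2U/k).
U = 3.85 cal = 16.11 J; k = 0.0107 N/cm = 1.070 N/m.
x = 5.487 m
5.487 m × (1 in / 0.02540 m) = 216.0 in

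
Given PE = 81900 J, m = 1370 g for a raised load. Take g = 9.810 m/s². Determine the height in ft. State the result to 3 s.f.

20000 ft

Solving PE = m·g·h for h: h = PE/(m·g).
PE = 81900 J; m = 1370 g = 1.370 kg; g = 9.810 m/s².
h = 6094 m
6094 m × (1 ft / 0.3048 m) = 19993 ft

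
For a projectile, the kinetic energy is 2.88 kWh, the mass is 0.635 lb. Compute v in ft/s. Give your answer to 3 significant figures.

27800 ft/s

Rearranging: v = √(2·KE/m).
KE = 2.88 kWh = 1.037×10^7 J; m = 0.635 lb = 0.2880 kg.
v = 8485 m/s
8485 m/s × (1 ft/s / 0.3048 m/s) = 27837 ft/s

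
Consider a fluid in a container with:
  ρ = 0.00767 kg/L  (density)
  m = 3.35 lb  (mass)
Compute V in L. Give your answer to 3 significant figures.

Solving ρ = m/V for V: V = m/ρ.
ρ = 0.00767 kg/L = 7.670 kg/m³; m = 3.35 lb = 1.520 kg.
V = 0.1981 m³
0.1981 m³ × (1 L / 0.001000 m³) = 198.1 L

198 L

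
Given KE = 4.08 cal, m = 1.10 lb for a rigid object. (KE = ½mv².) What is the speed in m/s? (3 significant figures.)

Rearranging KE = ½mv² for v: v = √(2·KE/m).
KE = 4.08 cal = 17.07 J; m = 1.10 lb = 0.4990 kg.
v = 8.272 m/s

8.27 m/s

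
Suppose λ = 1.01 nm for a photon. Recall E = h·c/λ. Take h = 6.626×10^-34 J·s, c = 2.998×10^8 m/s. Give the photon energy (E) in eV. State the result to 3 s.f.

Directly: E = hc/λ.
λ = 1.01 nm = 1.010×10^-9 m; h = 6.626×10^-34 J·s; c = 2.998×10^8 m/s.
E = 1.967×10^-16 J
1.967×10^-16 J × (1 eV / 1.602×10^-19 J) = 1228 eV

1230 eV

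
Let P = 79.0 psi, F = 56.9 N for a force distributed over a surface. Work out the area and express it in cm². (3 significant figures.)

1.04 cm²

Rearranging: A = F/P.
P = 79.0 psi = 5.447×10^5 Pa; F = 56.9 N.
A = 1.045×10^-4 m²
1.045×10^-4 m² × (1 cm² / 1.000×10^-4 m²) = 1.045 cm²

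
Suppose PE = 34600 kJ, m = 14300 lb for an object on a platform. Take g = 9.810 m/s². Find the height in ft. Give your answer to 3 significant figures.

Solving PE = m·g·h for h: h = PE/(m·g).
PE = 34600 kJ = 3.460×10^7 J; m = 14300 lb = 6486 kg; g = 9.810 m/s².
h = 543.8 m
543.8 m × (1 ft / 0.3048 m) = 1784 ft

1780 ft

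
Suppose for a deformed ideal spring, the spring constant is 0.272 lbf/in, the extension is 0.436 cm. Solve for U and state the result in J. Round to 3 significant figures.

U is given directly by: U = ½kx².
k = 0.272 lbf/in = 47.63 N/m; x = 0.436 cm = 0.004360 m.
U = 4.528×10^-4 J  (the unit combination reduces to kg·m²/s² = J)

4.53×10^-4 J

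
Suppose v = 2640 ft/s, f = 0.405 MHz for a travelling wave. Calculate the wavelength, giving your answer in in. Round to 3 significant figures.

Rearranging: λ = v/f.
v = 2640 ft/s = 804.7 m/s; f = 0.405 MHz = 4.050×10^5 Hz.
λ = 0.001987 m
0.001987 m × (1 in / 0.02540 m) = 0.07822 in

0.0782 in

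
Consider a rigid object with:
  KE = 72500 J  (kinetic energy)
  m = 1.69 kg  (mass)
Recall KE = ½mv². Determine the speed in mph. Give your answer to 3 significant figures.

655 mph

Solving KE = ½mv² for v: v = √(2·KE/m).
KE = 72500 J; m = 1.69 kg.
v = 292.9 m/s
292.9 m/s × (1 mph / 0.4470 m/s) = 655.2 mph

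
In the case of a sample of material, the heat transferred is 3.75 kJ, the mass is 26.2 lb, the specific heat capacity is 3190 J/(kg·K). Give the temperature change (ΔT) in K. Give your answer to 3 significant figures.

0.0989 K

Rearranging: ΔT = Q/(m·c).
Q = 3.75 kJ = 3750 J; m = 26.2 lb = 11.88 kg; c = 3190 J/(kg·K).
ΔT = 0.09892 K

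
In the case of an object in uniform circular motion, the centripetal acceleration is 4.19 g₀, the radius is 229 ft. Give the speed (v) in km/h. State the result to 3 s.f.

193 km/h

Rearranging: v = √(a·r).
a = 4.19 g₀ = 41.09 m/s²; r = 229 ft = 69.80 m.
v = 53.55 m/s
53.55 m/s × (1 km/h / 0.2778 m/s) = 192.8 km/h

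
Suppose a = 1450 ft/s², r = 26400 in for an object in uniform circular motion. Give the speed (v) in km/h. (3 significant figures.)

1960 km/h

Rearranging: v = √(a·r).
a = 1450 ft/s² = 442.0 m/s²; r = 26400 in = 670.6 m.
v = 544.4 m/s
544.4 m/s × (1 km/h / 0.2778 m/s) = 1960 km/h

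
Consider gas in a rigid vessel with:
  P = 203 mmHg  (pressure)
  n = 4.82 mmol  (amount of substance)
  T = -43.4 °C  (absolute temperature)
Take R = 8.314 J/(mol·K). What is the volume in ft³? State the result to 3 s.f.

0.0120 ft³

Solving PV = nRT for V: V = nRT/P.
P = 203 mmHg = 27064 Pa; n = 4.82 mmol = 0.004820 mol; T = -43.4 °C = 229.7 K; R = 8.314 J/(mol·K).
V = 3.402×10^-4 m³
3.402×10^-4 m³ × (1 ft³ / 0.02832 m³) = 0.01201 ft³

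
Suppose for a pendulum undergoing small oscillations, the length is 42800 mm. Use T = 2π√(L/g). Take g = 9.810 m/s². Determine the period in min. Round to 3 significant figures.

0.219 min

Directly: T = 2π√(L/g).
L = 42800 mm = 42.80 m; g = 9.810 m/s².
T = 13.12 s
13.12 s × (1 min / 60.00 s) = 0.2187 min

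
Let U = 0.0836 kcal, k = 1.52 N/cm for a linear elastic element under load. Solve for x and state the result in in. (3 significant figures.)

Rearranging: x = √(2U/k).
U = 0.0836 kcal = 349.8 J; k = 1.52 N/cm = 152.0 N/m.
x = 2.145 m
2.145 m × (1 in / 0.02540 m) = 84.46 in

84.5 in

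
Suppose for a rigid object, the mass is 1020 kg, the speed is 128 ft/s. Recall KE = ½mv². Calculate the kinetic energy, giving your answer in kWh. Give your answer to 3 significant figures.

0.216 kWh

KE is given directly by: KE = ½mv².
m = 1020 kg; v = 128 ft/s = 39.01 m/s.
KE = 7.763×10^5 J
7.763×10^5 J × (1 kWh / 3.600×10^6 J) = 0.2156 kWh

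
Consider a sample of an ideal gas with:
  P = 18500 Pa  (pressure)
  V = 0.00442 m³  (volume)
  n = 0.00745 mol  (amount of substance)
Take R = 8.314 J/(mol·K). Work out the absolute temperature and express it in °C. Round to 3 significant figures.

From the ideal-gas law: T = PV/(nR).
P = 18500 Pa; V = 0.00442 m³; n = 0.00745 mol; R = 8.314 J/(mol·K).
T = 1320 K
1320 K − 273.15 = 1047 °C

1050 °C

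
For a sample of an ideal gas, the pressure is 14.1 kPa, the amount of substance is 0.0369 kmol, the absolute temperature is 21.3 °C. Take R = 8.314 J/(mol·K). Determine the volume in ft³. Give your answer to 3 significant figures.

From the ideal-gas law: V = nRT/P.
P = 14.1 kPa = 14100 Pa; n = 0.0369 kmol = 36.90 mol; T = 21.3 °C = 294.4 K; R = 8.314 J/(mol·K).
V = 6.407 m³
6.407 m³ × (1 ft³ / 0.02832 m³) = 226.2 ft³

226 ft³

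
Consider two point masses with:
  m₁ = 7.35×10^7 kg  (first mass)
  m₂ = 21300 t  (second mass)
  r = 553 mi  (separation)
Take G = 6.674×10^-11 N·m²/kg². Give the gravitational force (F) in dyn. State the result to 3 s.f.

0.0132 dyn

Directly: F = Gm₁m₂/r².
m₁ = 7.35×10^7 kg; m₂ = 21300 t = 2.130×10^7 kg; r = 553 mi = 8.900×10^5 m; G = 6.674×10^-11 N·m²/kg².
F = 1.319×10^-7 N
1.319×10^-7 N × (1 dyn / 1.000×10^-5 N) = 0.01319 dyn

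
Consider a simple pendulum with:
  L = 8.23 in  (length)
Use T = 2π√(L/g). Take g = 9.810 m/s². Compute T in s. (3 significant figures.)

Directly: T = 2π√(L/g).
L = 8.23 in = 0.2090 m; g = 9.810 m/s².
T = 0.9172 s

0.917 s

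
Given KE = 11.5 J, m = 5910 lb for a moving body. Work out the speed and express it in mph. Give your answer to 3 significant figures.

Rearranging KE = ½mv² for v: v = √(2·KE/m).
KE = 11.5 J; m = 5910 lb = 2681 kg.
v = 0.09263 m/s
0.09263 m/s × (1 mph / 0.4470 m/s) = 0.2072 mph

0.207 mph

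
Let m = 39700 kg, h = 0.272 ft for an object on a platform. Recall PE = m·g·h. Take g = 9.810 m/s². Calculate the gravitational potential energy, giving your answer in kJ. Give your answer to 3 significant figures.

32.3 kJ

PE is given directly by: PE = mgh.
m = 39700 kg; h = 0.272 ft = 0.08291 m; g = 9.810 m/s².
PE = 32288 J  (the unit combination reduces to kg·m²/s² = J)
32288 J × (1 kJ / 1000 J) = 32.29 kJ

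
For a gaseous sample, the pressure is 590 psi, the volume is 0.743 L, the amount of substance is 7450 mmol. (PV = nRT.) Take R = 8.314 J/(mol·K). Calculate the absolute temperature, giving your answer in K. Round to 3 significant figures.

48.8 K

Rearranging PV = nRT for T: T = PV/(nR).
P = 590 psi = 4.068×10^6 Pa; V = 0.743 L = 7.430×10^-4 m³; n = 7450 mmol = 7.450 mol; R = 8.314 J/(mol·K).
T = 48.80 K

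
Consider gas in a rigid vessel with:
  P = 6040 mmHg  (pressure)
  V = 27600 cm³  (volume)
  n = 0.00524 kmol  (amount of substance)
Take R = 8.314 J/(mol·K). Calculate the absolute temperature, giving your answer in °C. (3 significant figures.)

Solving PV = nRT for T: T = PV/(nR).
P = 6040 mmHg = 8.053×10^5 Pa; V = 27600 cm³ = 0.02760 m³; n = 0.00524 kmol = 5.240 mol; R = 8.314 J/(mol·K).
T = 510.2 K
510.2 K − 273.15 = 237.0 °C

237 °C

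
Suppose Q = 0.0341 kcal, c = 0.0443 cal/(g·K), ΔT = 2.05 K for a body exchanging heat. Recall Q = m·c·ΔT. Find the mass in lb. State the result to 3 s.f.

Rearranging Q = m·c·ΔT for m: m = Q/(c·ΔT).
Q = 0.0341 kcal = 142.7 J; c = 0.0443 cal/(g·K) = 185.4 J/(kg·K); ΔT = 2.05 K.
m = 0.3755 kg
0.3755 kg × (1 lb / 0.4536 kg) = 0.8278 lb

0.828 lb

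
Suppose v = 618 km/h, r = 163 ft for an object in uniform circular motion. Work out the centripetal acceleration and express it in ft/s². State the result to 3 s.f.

1950 ft/s²

a is given directly by: a = v²/r.
v = 618 km/h = 171.7 m/s; r = 163 ft = 49.68 m.
a = 593.2 m/s²
593.2 m/s² × (1 ft/s² / 0.3048 m/s²) = 1946 ft/s²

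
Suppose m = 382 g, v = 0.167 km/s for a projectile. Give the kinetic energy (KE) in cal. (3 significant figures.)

Directly: KE = ½mv².
m = 382 g = 0.3820 kg; v = 0.167 km/s = 167.0 m/s.
KE = 5327 J
5327 J × (1 cal / 4.184 J) = 1273 cal

1270 cal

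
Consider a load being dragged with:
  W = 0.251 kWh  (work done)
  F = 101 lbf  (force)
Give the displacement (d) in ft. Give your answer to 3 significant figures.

6600 ft

Rearranging W = F·d for d: d = W/F.
W = 0.251 kWh = 9.036×10^5 J; F = 101 lbf = 449.3 N.
d = 2011 m
2011 m × (1 ft / 0.3048 m) = 6599 ft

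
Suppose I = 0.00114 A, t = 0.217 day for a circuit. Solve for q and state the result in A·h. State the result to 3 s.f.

Directly: q = It.
I = 0.00114 A; t = 0.217 day = 18749 s.
q = 21.37 C
21.37 C × (1 A·h / 3600 C) = 0.005937 A·h

0.00594 A·h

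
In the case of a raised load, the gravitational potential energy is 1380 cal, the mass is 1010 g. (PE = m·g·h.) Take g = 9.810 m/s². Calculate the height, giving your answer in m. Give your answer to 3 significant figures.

583 m

Rearranging: h = PE/(m·g).
PE = 1380 cal = 5774 J; m = 1010 g = 1.010 kg; g = 9.810 m/s².
h = 582.7 m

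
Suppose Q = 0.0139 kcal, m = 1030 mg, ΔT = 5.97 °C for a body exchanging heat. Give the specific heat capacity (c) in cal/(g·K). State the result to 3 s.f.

Solving Q = m·c·ΔT for c: c = Q/(m·ΔT).
Q = 0.0139 kcal = 58.16 J; m = 1030 mg = 0.001030 kg; ΔT = 5.97 °C = 5.970 K.
c = 9458 J/(kg·K)
9458 J/(kg·K) × (1 cal/(g·K) / 4184 J/(kg·K)) = 2.260 cal/(g·K)

2.26 cal/(g·K)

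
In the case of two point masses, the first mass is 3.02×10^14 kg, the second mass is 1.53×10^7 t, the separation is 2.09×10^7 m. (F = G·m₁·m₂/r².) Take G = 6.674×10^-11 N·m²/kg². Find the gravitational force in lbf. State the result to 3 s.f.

From Newton's law of gravitation: F = Gm₁m₂/r².
m₁ = 3.02×10^14 kg; m₂ = 1.53×10^7 t = 1.530×10^10 kg; r = 2.09×10^7 m; G = 6.674×10^-11 N·m²/kg².
F = 0.7060 N
0.7060 N × (1 lbf / 4.448 N) = 0.1587 lbf

0.159 lbf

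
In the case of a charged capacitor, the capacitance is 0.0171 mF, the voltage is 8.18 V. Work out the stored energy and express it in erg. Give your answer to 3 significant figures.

E is given directly by: E = ½CV².
C = 0.0171 mF = 1.710×10^-5 F; V = 8.18 V.
E = 5.721×10^-4 J
5.721×10^-4 J × (1 erg / 1.000×10^-7 J) = 5721 erg

5720 erg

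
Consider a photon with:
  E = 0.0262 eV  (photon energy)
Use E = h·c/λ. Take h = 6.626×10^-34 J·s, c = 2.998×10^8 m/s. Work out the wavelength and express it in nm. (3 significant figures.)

Rearranging E = h·c/λ for λ: λ = hc/E.
E = 0.0262 eV = 4.198×10^-21 J; h = 6.626×10^-34 J·s; c = 2.998×10^8 m/s.
λ = 4.732×10^-5 m
4.732×10^-5 m × (1 nm / 1.000×10^-9 m) = 47323 nm

47300 nm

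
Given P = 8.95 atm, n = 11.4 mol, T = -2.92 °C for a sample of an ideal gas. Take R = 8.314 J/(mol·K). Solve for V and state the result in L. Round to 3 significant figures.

28.2 L

From the ideal-gas law: V = nRT/P.
P = 8.95 atm = 9.069×10^5 Pa; n = 11.4 mol; T = -2.92 °C = 270.2 K; R = 8.314 J/(mol·K).
V = 0.02824 m³
0.02824 m³ × (1 L / 0.001000 m³) = 28.24 L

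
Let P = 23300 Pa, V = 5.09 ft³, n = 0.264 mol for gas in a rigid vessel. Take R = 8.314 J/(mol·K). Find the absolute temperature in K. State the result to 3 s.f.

Rearranging PV = nRT for T: T = PV/(nR).
P = 23300 Pa; V = 5.09 ft³ = 0.1441 m³; n = 0.264 mol; R = 8.314 J/(mol·K).
T = 1530 K

1530 K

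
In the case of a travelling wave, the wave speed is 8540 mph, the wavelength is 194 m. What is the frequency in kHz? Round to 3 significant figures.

0.0197 kHz

Rearranging: f = v/λ.
v = 8540 mph = 3818 m/s; λ = 194 m.
f = 19.68 Hz
19.68 Hz × (1 kHz / 1000 Hz) = 0.01968 kHz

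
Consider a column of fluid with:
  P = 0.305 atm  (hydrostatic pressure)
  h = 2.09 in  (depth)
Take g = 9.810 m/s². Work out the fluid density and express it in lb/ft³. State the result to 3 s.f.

Rearranging P = ρ·g·h for ρ: ρ = P/(g·h).
P = 0.305 atm = 30904 Pa; h = 2.09 in = 0.05309 m; g = 9.810 m/s².
ρ = 59343 kg/m³
59343 kg/m³ × (1 lb/ft³ / 16.02 kg/m³) = 3705 lb/ft³

3700 lb/ft³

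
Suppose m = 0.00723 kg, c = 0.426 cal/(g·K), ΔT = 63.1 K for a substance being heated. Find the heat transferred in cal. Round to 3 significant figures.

194 cal

Q is given directly by: Q = mcΔT.
m = 0.00723 kg; c = 0.426 cal/(g·K) = 1782 J/(kg·K); ΔT = 63.1 K.
Q = 813.1 J
813.1 J × (1 cal / 4.184 J) = 194.3 cal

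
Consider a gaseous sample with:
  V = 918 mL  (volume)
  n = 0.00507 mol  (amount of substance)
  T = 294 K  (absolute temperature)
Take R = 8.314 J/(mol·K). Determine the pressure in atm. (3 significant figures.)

0.133 atm

Directly: P = nRT/V.
V = 918 mL = 9.180×10^-4 m³; n = 0.00507 mol; T = 294 K; R = 8.314 J/(mol·K).
P = 13500 Pa  (the unit combination reduces to kg/(m·s²) = Pa)
13500 Pa × (1 atm / 1.013×10^5 Pa) = 0.1332 atm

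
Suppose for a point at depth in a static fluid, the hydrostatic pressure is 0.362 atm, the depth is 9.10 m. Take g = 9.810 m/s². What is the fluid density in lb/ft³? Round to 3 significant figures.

Solving P = ρ·g·h for ρ: ρ = P/(g·h).
P = 0.362 atm = 36680 Pa; h = 9.10 m; g = 9.810 m/s².
ρ = 410.9 kg/m³
410.9 kg/m³ × (1 lb/ft³ / 16.02 kg/m³) = 25.65 lb/ft³

25.7 lb/ft³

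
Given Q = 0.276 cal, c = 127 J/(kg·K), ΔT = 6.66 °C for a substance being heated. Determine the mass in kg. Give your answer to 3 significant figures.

Rearranging Q = m·c·ΔT for m: m = Q/(c·ΔT).
Q = 0.276 cal = 1.155 J; c = 127 J/(kg·K); ΔT = 6.66 °C = 6.660 K.
m = 0.001365 kg

0.00137 kg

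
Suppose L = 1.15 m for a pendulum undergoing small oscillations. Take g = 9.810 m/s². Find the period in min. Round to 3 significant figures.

0.0359 min

T is given directly by: T = 2π√(L/g).
L = 1.15 m; g = 9.810 m/s².
T = 2.151 s
2.151 s × (1 min / 60.00 s) = 0.03585 min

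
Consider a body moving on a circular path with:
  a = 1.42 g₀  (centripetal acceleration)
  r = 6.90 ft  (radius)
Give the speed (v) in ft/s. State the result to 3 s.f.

17.8 ft/s

Rearranging a = v²/r for v: v = √(a·r).
a = 1.42 g₀ = 13.93 m/s²; r = 6.90 ft = 2.103 m.
v = 5.412 m/s
5.412 m/s × (1 ft/s / 0.3048 m/s) = 17.76 ft/s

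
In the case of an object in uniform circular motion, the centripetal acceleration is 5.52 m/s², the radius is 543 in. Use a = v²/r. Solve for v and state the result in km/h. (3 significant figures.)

Rearranging: v = √(a·r).
a = 5.52 m/s²; r = 543 in = 13.79 m.
v = 8.725 m/s
8.725 m/s × (1 km/h / 0.2778 m/s) = 31.41 km/h

31.4 km/h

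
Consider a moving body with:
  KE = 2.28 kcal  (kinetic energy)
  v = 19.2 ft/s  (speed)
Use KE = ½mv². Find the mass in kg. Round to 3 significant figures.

557 kg

Solving KE = ½mv² for m: m = 2·KE/v².
KE = 2.28 kcal = 9540 J; v = 19.2 ft/s = 5.852 m/s.
m = 557.1 kg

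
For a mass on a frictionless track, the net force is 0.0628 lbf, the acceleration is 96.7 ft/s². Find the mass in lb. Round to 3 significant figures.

0.0209 lb

Solving F = m·a for m: m = F/a.
F = 0.0628 lbf = 0.2793 N; a = 96.7 ft/s² = 29.47 m/s².
m = 0.009478 kg
0.009478 kg × (1 lb / 0.4536 kg) = 0.02089 lb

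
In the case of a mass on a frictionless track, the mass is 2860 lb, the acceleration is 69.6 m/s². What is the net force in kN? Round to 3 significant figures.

90.3 kN

F is given directly by: F = m·a.
m = 2860 lb = 1297 kg; a = 69.6 m/s².
F = 90290 N
90290 N × (1 kN / 1000 N) = 90.29 kN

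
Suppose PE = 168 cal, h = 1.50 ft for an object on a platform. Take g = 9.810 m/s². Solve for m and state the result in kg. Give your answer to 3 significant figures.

Rearranging: m = PE/(g·h).
PE = 168 cal = 702.9 J; h = 1.50 ft = 0.4572 m; g = 9.810 m/s².
m = 156.7 kg

157 kg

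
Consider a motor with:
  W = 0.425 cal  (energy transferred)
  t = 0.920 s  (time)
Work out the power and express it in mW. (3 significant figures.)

P is given directly by: P = W/t.
W = 0.425 cal = 1.778 J; t = 0.920 s.
P = 1.933 W  (the unit combination reduces to kg·m²/s³ = W)
1.933 W × (1 mW / 0.001000 W) = 1933 mW

1930 mW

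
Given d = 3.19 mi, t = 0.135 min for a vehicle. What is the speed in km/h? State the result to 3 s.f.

2280 km/h

Directly: v = d/t.
d = 3.19 mi = 5134 m; t = 0.135 min = 8.100 s.
v = 633.8 m/s
633.8 m/s × (1 km/h / 0.2778 m/s) = 2282 km/h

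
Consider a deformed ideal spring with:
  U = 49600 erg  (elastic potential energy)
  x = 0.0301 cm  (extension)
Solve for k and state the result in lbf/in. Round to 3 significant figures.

Solving U = ½k·x² for k: k = 2U/x².
U = 49600 erg = 0.004960 J; x = 0.0301 cm = 3.010×10^-4 m.
k = 1.095×10^5 N/m
1.095×10^5 N/m × (1 lbf/in / 175.1 N/m) = 625.2 lbf/in

625 lbf/in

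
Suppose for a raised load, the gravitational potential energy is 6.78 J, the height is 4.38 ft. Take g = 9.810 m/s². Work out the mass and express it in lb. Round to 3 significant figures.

Solving PE = m·g·h for m: m = PE/(g·h).
PE = 6.78 J; h = 4.38 ft = 1.335 m; g = 9.810 m/s².
m = 0.5177 kg
0.5177 kg × (1 lb / 0.4536 kg) = 1.141 lb

1.14 lb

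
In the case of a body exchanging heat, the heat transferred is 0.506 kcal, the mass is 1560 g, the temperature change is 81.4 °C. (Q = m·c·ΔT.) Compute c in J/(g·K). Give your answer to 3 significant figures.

Solving Q = m·c·ΔT for c: c = Q/(m·ΔT).
Q = 0.506 kcal = 2117 J; m = 1560 g = 1.560 kg; ΔT = 81.4 °C = 81.40 K.
c = 16.67 J/(kg·K)
16.67 J/(kg·K) × (1 J/(g·K) / 1000 J/(kg·K)) = 0.01667 J/(g·K)

0.0167 J/(g·K)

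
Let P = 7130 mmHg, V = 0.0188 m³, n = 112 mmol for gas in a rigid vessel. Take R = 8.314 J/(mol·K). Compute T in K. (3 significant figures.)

19200 K

Rearranging PV = nRT for T: T = PV/(nR).
P = 7130 mmHg = 9.506×10^5 Pa; V = 0.0188 m³; n = 112 mmol = 0.1120 mol; R = 8.314 J/(mol·K).
T = 19192 K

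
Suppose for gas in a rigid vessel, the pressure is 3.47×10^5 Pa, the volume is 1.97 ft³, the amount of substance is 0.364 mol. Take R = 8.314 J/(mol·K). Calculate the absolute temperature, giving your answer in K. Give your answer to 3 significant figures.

Rearranging: T = PV/(nR).
P = 3.47×10^5 Pa; V = 1.97 ft³ = 0.05578 m³; n = 0.364 mol; R = 8.314 J/(mol·K).
T = 6396 K

6400 K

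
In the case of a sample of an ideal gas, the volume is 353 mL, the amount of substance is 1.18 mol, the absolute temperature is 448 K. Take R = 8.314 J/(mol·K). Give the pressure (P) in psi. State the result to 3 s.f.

From the ideal-gas law: P = nRT/V.
V = 353 mL = 3.530×10^-4 m³; n = 1.18 mol; T = 448 K; R = 8.314 J/(mol·K).
P = 1.245×10^7 Pa  (the unit combination reduces to kg/(m·s²) = Pa)
1.245×10^7 Pa × (1 psi / 6895 Pa) = 1806 psi

1810 psi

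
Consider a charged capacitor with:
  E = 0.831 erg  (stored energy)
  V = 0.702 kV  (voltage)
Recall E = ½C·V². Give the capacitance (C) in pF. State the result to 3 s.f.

Rearranging: C = 2E/V².
E = 0.831 erg = 8.310×10^-8 J; V = 0.702 kV = 702.0 V.
C = 3.373×10^-13 F
3.373×10^-13 F × (1 pF / 1.000×10^-12 F) = 0.3373 pF

0.337 pF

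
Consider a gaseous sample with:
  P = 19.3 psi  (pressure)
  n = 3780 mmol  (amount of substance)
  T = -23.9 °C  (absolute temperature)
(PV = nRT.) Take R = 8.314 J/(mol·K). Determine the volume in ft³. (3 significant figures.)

From the ideal-gas law: V = nRT/P.
P = 19.3 psi = 1.331×10^5 Pa; n = 3780 mmol = 3.780 mol; T = -23.9 °C = 249.2 K; R = 8.314 J/(mol·K).
V = 0.05887 m³
0.05887 m³ × (1 ft³ / 0.02832 m³) = 2.079 ft³

2.08 ft³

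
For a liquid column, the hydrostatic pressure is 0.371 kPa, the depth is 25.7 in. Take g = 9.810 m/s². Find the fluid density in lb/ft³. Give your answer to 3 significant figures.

3.62 lb/ft³

Solving P = ρ·g·h for ρ: ρ = P/(g·h).
P = 0.371 kPa = 371.0 Pa; h = 25.7 in = 0.6528 m; g = 9.810 m/s².
ρ = 57.93 kg/m³
57.93 kg/m³ × (1 lb/ft³ / 16.02 kg/m³) = 3.617 lb/ft³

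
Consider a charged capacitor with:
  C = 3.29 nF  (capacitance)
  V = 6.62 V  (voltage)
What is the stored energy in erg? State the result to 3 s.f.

0.721 erg

Directly: E = ½CV².
C = 3.29 nF = 3.290×10^-9 F; V = 6.62 V.
E = 7.209×10^-8 J
7.209×10^-8 J × (1 erg / 1.000×10^-7 J) = 0.7209 erg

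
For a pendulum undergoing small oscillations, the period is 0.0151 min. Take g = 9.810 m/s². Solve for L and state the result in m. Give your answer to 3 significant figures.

Rearranging: L = g·(T/2π)².
T = 0.0151 min = 0.9060 s; g = 9.810 m/s².
L = 0.2040 m

0.204 m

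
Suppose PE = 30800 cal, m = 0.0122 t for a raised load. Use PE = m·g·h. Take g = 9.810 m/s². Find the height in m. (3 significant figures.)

1080 m

Solving PE = m·g·h for h: h = PE/(m·g).
PE = 30800 cal = 1.289×10^5 J; m = 0.0122 t = 12.20 kg; g = 9.810 m/s².
h = 1077 m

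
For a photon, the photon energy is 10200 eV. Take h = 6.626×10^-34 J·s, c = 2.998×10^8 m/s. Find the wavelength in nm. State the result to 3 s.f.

0.122 nm

Rearranging: λ = hc/E.
E = 10200 eV = 1.634×10^-15 J; h = 6.626×10^-34 J·s; c = 2.998×10^8 m/s.
λ = 1.216×10^-10 m
1.216×10^-10 m × (1 nm / 1.000×10^-9 m) = 0.1216 nm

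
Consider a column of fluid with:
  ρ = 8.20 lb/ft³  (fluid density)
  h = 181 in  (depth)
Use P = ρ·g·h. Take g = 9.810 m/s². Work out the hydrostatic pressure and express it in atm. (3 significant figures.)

0.0585 atm

P is given directly by: P = ρgh.
ρ = 8.20 lb/ft³ = 131.4 kg/m³; h = 181 in = 4.597 m; g = 9.810 m/s².
P = 5924 Pa
5924 Pa × (1 atm / 1.013×10^5 Pa) = 0.05847 atm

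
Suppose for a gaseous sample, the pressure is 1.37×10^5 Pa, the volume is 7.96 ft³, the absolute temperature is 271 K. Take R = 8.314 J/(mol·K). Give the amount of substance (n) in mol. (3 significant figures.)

From the ideal-gas law: n = PV/(RT).
P = 1.37×10^5 Pa; V = 7.96 ft³ = 0.2254 m³; T = 271 K; R = 8.314 J/(mol·K).
n = 13.71 mol

13.7 mol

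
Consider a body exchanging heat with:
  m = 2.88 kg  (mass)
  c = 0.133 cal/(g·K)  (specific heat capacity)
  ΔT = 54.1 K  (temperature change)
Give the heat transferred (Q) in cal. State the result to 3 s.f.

20700 cal

Directly: Q = mcΔT.
m = 2.88 kg; c = 0.133 cal/(g·K) = 556.5 J/(kg·K); ΔT = 54.1 K.
Q = 86703 J
86703 J × (1 cal / 4.184 J) = 20722 cal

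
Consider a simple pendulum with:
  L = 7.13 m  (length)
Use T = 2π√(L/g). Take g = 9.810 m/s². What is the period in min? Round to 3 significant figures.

0.0893 min

Directly: T = 2π√(L/g).
L = 7.13 m; g = 9.810 m/s².
T = 5.357 s
5.357 s × (1 min / 60.00 s) = 0.08928 min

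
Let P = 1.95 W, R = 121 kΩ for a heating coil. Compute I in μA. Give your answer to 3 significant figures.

4010 μA

Rearranging P = I²R for I: I = √(P/R).
P = 1.95 W; R = 121 kΩ = 1.210×10^5 Ω.
I = 0.004014 A
0.004014 A × (1 μA / 1.000×10^-6 A) = 4014 μA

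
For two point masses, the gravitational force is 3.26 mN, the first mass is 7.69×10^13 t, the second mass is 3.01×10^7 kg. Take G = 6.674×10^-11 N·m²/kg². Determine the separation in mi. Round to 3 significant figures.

1.35×10^5 mi

From Newton's law of gravitation: r = √(G·m₁m₂/F).
F = 3.26 mN = 0.003260 N; m₁ = 7.69×10^13 t = 7.690×10^16 kg; m₂ = 3.01×10^7 kg; G = 6.674×10^-11 N·m²/kg².
r = 2.177×10^8 m
2.177×10^8 m × (1 mi / 1609 m) = 1.353×10^5 mi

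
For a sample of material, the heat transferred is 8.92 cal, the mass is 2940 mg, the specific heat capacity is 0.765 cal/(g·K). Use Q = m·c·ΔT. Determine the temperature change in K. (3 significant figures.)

3.97 K

Solving Q = m·c·ΔT for ΔT: ΔT = Q/(m·c).
Q = 8.92 cal = 37.32 J; m = 2940 mg = 0.002940 kg; c = 0.765 cal/(g·K) = 3201 J/(kg·K).
ΔT = 3.966 K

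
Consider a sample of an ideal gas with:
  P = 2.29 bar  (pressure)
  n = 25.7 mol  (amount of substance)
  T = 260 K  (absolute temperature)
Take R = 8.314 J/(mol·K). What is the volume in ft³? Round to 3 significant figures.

Solving PV = nRT for V: V = nRT/P.
P = 2.29 bar = 2.290×10^5 Pa; n = 25.7 mol; T = 260 K; R = 8.314 J/(mol·K).
V = 0.2426 m³
0.2426 m³ × (1 ft³ / 0.02832 m³) = 8.567 ft³

8.57 ft³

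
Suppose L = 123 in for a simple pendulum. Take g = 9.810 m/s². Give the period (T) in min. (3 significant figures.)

0.0591 min

Directly: T = 2π√(L/g).
L = 123 in = 3.124 m; g = 9.810 m/s².
T = 3.546 s
3.546 s × (1 min / 60.00 s) = 0.05910 min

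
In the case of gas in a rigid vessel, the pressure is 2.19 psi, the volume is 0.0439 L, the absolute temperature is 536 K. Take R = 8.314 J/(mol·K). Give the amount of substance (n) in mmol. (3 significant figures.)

0.149 mmol

From the ideal-gas law: n = PV/(RT).
P = 2.19 psi = 15100 Pa; V = 0.0439 L = 4.390×10^-5 m³; T = 536 K; R = 8.314 J/(mol·K).
n = 1.487×10^-4 mol
1.487×10^-4 mol × (1 mmol / 0.001000 mol) = 0.1487 mmol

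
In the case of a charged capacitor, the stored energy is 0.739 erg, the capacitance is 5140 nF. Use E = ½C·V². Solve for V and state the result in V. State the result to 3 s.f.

Rearranging: V = √(2E/C).
E = 0.739 erg = 7.390×10^-8 J; C = 5140 nF = 5.140×10^-6 F.
V = 0.1696 V

0.170 V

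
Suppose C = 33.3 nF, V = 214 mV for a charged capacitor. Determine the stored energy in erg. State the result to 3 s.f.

0.00763 erg

Directly: E = ½CV².
C = 33.3 nF = 3.330×10^-8 F; V = 214 mV = 0.2140 V.
E = 7.625×10^-10 J
7.625×10^-10 J × (1 erg / 1.000×10^-7 J) = 0.007625 erg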